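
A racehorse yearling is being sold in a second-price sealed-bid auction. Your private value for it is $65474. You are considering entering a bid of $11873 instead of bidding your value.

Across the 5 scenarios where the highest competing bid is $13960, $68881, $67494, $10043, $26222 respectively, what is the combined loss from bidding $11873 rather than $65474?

The deviation costs you only when the competing bid falls strictly between $11873 and $65474; elsewhere both bids give the same outcome.
$13960: truthful payoff $51514, deviation payoff $0 → loss $51514.
$68881: outcomes coincide → loss $0.
$67494: outcomes coincide → loss $0.
$10043: outcomes coincide → loss $0.
$26222: truthful payoff $39252, deviation payoff $0 → loss $39252.
Total loss = $51514 + $39252 = $90766.

$90766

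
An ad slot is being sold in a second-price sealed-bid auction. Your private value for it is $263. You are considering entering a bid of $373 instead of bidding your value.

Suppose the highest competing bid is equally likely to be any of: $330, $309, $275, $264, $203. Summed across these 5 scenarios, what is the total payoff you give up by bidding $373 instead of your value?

The deviation costs you only when the competing bid falls strictly between $263 and $373; elsewhere both bids give the same outcome.
$330: truthful payoff $0, deviation payoff −$67 → loss $67.
$309: truthful payoff $0, deviation payoff −$46 → loss $46.
$275: truthful payoff $0, deviation payoff −$12 → loss $12.
$264: truthful payoff $0, deviation payoff −$1 → loss $1.
$203: outcomes coincide → loss $0.
Total loss = $67 + $46 + $12 + $1 = $126.
Truthful bidding weakly dominates here: raising your bid can only win items priced above your value, and lowering it can only forfeit items priced below.

$126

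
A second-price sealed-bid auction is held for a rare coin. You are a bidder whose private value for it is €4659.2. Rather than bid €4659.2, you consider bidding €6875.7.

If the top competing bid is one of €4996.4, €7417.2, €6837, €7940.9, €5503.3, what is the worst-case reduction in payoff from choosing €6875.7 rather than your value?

€2177.8

€4996.4: truthful gives €0, deviation gives −€337.2 → loss €337.2.
€7417.2: same outcome either way → loss €0.
€6837: truthful gives €0, deviation gives −€2177.8 → loss €2177.8.
€7940.9: same outcome either way → loss €0.
€5503.3: truthful gives €0, deviation gives −€844.1 → loss €844.1.
Maximum loss: €2177.8.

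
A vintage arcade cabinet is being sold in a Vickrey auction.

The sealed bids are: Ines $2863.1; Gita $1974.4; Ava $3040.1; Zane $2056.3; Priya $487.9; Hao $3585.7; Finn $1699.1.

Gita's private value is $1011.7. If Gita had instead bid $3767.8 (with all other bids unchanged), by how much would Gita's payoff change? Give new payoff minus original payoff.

−$2574

The highest bid among the other bidders is $3585.7; Gita's bid doesn't change that.
Original bid $1974.4: Gita is not highest (top rival bid is $3585.7); payoff $0.
Alternative bid $3767.8: Gita is highest, pays the top rival bid $3585.7; payoff $1011.7 − $3585.7 = −$2574.
Change in payoff = −$2574 − ($0) = −$2574.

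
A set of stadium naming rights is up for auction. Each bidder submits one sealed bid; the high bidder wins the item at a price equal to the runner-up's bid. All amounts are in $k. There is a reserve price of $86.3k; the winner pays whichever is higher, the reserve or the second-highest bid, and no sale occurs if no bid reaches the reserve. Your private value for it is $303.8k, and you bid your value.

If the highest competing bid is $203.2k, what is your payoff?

Your bid $303.8k is the highest and exceeds the reserve.
Price = max(second-highest bid, reserve) = max($203.2k, $86.3k) = $203.2k.
Payoff = $303.8k − $203.2k = $100.6k.

$100.6k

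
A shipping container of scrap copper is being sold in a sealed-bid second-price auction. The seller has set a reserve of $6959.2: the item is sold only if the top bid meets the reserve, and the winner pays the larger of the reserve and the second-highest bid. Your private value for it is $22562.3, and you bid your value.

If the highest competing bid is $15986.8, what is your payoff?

Your bid $22562.3 is the highest and exceeds the reserve.
Price = max(second-highest bid, reserve) = max($15986.8, $6959.2) = $15986.8.
Payoff = $22562.3 − $15986.8 = $6575.5.

$6575.5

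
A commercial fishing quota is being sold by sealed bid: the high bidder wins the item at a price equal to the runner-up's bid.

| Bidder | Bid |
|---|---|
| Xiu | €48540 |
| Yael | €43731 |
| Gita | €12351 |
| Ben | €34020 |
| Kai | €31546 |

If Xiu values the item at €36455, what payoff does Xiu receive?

−€7276

Highest bid: Xiu at €48540, so Xiu wins.
Second-highest bid: Yael at €43731 — that is the price the winner pays.
Xiu's payoff = value − price = €36455 − €43731 = −€7276.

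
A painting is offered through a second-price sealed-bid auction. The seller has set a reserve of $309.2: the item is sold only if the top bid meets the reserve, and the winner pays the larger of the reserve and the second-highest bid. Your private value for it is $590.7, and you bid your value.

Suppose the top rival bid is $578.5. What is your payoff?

Your bid $590.7 is the highest and exceeds the reserve.
Price = max(second-highest bid, reserve) = max($578.5, $309.2) = $578.5.
Payoff = $590.7 − $578.5 = $12.2.

$12.2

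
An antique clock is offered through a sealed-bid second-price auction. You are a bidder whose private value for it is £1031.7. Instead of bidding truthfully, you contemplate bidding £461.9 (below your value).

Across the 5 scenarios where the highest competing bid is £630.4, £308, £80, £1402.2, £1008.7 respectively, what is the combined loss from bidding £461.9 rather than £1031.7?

The deviation costs you only when the competing bid falls strictly between £461.9 and £1031.7; elsewhere both bids give the same outcome.
£630.4: truthful payoff £401.3, deviation payoff £0 → loss £401.3.
£308: outcomes coincide → loss £0.
£80: outcomes coincide → loss £0.
£1402.2: outcomes coincide → loss £0.
£1008.7: truthful payoff £23, deviation payoff £0 → loss £23.
Total loss = £401.3 + £23 = £424.3.

£424.3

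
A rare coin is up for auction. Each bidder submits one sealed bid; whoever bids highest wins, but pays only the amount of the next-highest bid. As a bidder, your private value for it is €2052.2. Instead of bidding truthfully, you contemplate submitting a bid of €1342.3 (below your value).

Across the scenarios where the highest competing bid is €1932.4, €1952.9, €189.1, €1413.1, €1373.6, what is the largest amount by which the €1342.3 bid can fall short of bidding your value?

€1932.4: truthful gives €119.8, deviation gives €0 → loss €119.8.
€1952.9: truthful gives €99.3, deviation gives €0 → loss €99.3.
€189.1: same outcome either way → loss €0.
€1413.1: truthful gives €639.1, deviation gives €0 → loss €639.1.
€1373.6: truthful gives €678.6, deviation gives €0 → loss €678.6.
Maximum loss: €678.6.

€678.6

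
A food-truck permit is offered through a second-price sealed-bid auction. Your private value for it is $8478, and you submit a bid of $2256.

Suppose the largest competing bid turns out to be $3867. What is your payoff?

Your bid $2256 is below the highest competing bid $3867, so you lose.
A losing bidder pays nothing and receives nothing: payoff = $0.

$0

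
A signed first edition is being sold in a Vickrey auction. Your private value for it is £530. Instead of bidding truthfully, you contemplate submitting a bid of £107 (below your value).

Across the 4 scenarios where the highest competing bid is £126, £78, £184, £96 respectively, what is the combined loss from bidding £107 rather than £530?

£750

The deviation costs you only when the competing bid falls strictly between £107 and £530; elsewhere both bids give the same outcome.
£126: truthful payoff £404, deviation payoff £0 → loss £404.
£78: outcomes coincide → loss £0.
£184: truthful payoff £346, deviation payoff £0 → loss £346.
£96: outcomes coincide → loss £0.
Total loss = £404 + £346 = £750.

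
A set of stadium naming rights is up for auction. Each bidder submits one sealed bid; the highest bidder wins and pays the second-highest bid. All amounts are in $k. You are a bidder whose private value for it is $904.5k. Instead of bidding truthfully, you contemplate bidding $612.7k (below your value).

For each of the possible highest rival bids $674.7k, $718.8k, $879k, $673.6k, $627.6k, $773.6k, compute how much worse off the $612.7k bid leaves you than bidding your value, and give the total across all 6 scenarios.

The deviation costs you only when the competing bid falls strictly between $612.7k and $904.5k; elsewhere both bids give the same outcome.
$674.7k: truthful payoff $229.8k, deviation payoff $0k → loss $229.8k.
$718.8k: truthful payoff $185.7k, deviation payoff $0k → loss $185.7k.
$879k: truthful payoff $25.5k, deviation payoff $0k → loss $25.5k.
$673.6k: truthful payoff $230.9k, deviation payoff $0k → loss $230.9k.
$627.6k: truthful payoff $276.9k, deviation payoff $0k → loss $276.9k.
$773.6k: truthful payoff $130.9k, deviation payoff $0k → loss $130.9k.
Total loss = $229.8k + $185.7k + $25.5k + $230.9k + $276.9k + $130.9k = $1079.7k.

$1079.7k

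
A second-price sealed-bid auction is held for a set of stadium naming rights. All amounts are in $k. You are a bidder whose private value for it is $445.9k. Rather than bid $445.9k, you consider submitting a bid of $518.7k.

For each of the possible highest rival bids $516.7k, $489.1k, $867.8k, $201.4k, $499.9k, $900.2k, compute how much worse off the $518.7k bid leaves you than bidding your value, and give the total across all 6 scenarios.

The deviation costs you only when the competing bid falls strictly between $445.9k and $518.7k; elsewhere both bids give the same outcome.
$516.7k: truthful payoff $0k, deviation payoff −$70.8k → loss $70.8k.
$489.1k: truthful payoff $0k, deviation payoff −$43.2k → loss $43.2k.
$867.8k: outcomes coincide → loss $0k.
$201.4k: outcomes coincide → loss $0k.
$499.9k: truthful payoff $0k, deviation payoff −$54k → loss $54k.
$900.2k: outcomes coincide → loss $0k.
Total loss = $70.8k + $43.2k + $54k = $168k.

$168k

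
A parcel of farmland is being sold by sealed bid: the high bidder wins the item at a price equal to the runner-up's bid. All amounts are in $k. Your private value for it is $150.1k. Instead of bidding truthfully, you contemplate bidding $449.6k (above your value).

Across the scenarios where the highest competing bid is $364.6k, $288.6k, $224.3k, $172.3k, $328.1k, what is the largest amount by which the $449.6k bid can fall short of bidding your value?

$364.6k: truthful gives $0k, deviation gives −$214.5k → loss $214.5k.
$288.6k: truthful gives $0k, deviation gives −$138.5k → loss $138.5k.
$224.3k: truthful gives $0k, deviation gives −$74.2k → loss $74.2k.
$172.3k: truthful gives $0k, deviation gives −$22.2k → loss $22.2k.
$328.1k: truthful gives $0k, deviation gives −$178k → loss $178k.
Maximum loss: $214.5k.

$214.5k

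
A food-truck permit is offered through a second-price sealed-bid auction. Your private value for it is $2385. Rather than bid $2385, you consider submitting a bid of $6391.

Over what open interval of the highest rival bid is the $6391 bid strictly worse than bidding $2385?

If the competing bid is below $2385, both bids win at the same price — no difference.
If it is above $6391, both bids lose — no difference.
If it lies strictly between $2385 and $6391, bidding your value loses (payoff 0) while bidding $6391 wins at a price above your value (payoff negative).
So the deviation strictly hurts on the open interval ($2385, $6391).

($2385, $6391)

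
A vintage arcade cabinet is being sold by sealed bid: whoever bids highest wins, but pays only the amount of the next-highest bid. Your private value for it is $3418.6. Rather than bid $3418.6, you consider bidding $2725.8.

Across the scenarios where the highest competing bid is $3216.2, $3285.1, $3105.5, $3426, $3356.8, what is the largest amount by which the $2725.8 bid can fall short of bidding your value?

$3216.2: truthful gives $202.4, deviation gives $0 → loss $202.4.
$3285.1: truthful gives $133.5, deviation gives $0 → loss $133.5.
$3105.5: truthful gives $313.1, deviation gives $0 → loss $313.1.
$3426: same outcome either way → loss $0.
$3356.8: truthful gives $61.8, deviation gives $0 → loss $61.8.
Maximum loss: $313.1.

$313.1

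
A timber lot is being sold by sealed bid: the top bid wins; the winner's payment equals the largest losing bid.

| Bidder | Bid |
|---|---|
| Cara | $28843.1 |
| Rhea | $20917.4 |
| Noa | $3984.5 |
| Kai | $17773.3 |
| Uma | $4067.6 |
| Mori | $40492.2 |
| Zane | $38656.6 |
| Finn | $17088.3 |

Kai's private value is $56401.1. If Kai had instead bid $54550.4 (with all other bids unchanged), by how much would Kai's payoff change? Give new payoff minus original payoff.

$15908.9

The highest bid among the other bidders is $40492.2; Kai's bid doesn't change that.
Original bid $17773.3: Kai is not highest (top rival bid is $40492.2); payoff $0.
Alternative bid $54550.4: Kai is highest, pays the top rival bid $40492.2; payoff $56401.1 − $40492.2 = $15908.9.
Change in payoff = $15908.9 − ($0) = $15908.9.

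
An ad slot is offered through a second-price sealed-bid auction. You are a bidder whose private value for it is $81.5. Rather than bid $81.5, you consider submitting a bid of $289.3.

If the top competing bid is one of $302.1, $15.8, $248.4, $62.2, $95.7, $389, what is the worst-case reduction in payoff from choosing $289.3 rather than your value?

$302.1: same outcome either way → loss $0.
$15.8: same outcome either way → loss $0.
$248.4: truthful gives $0, deviation gives −$166.9 → loss $166.9.
$62.2: same outcome either way → loss $0.
$95.7: truthful gives $0, deviation gives −$14.2 → loss $14.2.
$389: same outcome either way → loss $0.
Maximum loss: $166.9.

$166.9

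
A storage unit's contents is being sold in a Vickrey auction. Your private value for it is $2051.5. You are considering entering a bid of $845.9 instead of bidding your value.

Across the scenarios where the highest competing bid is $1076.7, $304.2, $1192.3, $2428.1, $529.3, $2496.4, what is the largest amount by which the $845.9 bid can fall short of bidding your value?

$974.8

$1076.7: truthful gives $974.8, deviation gives $0 → loss $974.8.
$304.2: same outcome either way → loss $0.
$1192.3: truthful gives $859.2, deviation gives $0 → loss $859.2.
$2428.1: same outcome either way → loss $0.
$529.3: same outcome either way → loss $0.
$2496.4: same outcome either way → loss $0.
Maximum loss: $974.8.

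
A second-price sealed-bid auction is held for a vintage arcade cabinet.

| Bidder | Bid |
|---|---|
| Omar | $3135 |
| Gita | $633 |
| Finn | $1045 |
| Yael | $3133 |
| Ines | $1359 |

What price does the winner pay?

$3133

Highest bid: Omar at $3135, so Omar wins.
Second-highest bid: Yael at $3133 — that is the price the winner pays.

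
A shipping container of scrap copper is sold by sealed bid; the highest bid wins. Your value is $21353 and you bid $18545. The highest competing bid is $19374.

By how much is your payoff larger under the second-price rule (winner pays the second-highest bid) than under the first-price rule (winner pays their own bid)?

$0

Your bid $18545 is below $19374, so you lose under either rule.
Payoff is $0 in both cases; difference = $0.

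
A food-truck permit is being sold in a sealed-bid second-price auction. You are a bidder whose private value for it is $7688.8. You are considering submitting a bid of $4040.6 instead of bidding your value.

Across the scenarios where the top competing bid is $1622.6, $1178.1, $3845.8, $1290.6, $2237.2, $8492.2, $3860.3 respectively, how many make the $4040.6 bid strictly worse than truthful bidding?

0

The deviation hurts exactly when the highest competing bid lies strictly between $4040.6 and $7688.8 — underbidding then forfeits a profitable win.
$1622.6: below both → same outcome either way.
$1178.1: below both → same outcome either way.
$3845.8: below both → same outcome either way.
$1290.6: below both → same outcome either way.
$2237.2: below both → same outcome either way.
$8492.2: above both → same outcome either way.
$3860.3: below both → same outcome either way.
Count: 0.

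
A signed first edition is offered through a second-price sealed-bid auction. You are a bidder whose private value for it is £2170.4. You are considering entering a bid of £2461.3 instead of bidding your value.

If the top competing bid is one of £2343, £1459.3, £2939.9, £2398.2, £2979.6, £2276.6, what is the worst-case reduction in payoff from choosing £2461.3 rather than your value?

£227.8

£2343: truthful gives £0, deviation gives −£172.6 → loss £172.6.
£1459.3: same outcome either way → loss £0.
£2939.9: same outcome either way → loss £0.
£2398.2: truthful gives £0, deviation gives −£227.8 → loss £227.8.
£2979.6: same outcome either way → loss £0.
£2276.6: truthful gives £0, deviation gives −£106.2 → loss £106.2.
Maximum loss: £227.8.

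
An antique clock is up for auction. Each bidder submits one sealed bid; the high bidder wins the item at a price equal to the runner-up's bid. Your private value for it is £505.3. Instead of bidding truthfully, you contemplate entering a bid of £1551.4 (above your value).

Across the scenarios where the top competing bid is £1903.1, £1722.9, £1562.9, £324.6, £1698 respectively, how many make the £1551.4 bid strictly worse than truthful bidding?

The deviation hurts exactly when the highest competing bid lies strictly between £505.3 and £1551.4 — overbidding then wins at a price above your value.
£1903.1: above both → same outcome either way.
£1722.9: above both → same outcome either way.
£1562.9: above both → same outcome either way.
£324.6: below both → same outcome either way.
£1698: above both → same outcome either way.
Count: 0.

0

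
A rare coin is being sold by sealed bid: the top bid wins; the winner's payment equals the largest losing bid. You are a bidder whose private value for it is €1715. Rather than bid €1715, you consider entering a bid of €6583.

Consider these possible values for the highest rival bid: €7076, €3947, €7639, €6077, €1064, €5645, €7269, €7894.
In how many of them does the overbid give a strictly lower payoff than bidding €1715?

3

The deviation hurts exactly when the highest competing bid lies strictly between €1715 and €6583 — overbidding then wins at a price above your value.
€7076: above both → same outcome either way.
€3947: inside the interval → strictly worse (loss €2232).
€7639: above both → same outcome either way.
€6077: inside the interval → strictly worse (loss €4362).
€1064: below both → same outcome either way.
€5645: inside the interval → strictly worse (loss €3930).
€7269: above both → same outcome either way.
€7894: above both → same outcome either way.
Count: 3.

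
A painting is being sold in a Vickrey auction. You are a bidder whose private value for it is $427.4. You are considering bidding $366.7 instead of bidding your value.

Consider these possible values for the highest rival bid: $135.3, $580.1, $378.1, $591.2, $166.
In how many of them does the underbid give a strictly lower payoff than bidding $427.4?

1

The deviation hurts exactly when the highest competing bid lies strictly between $366.7 and $427.4 — underbidding then forfeits a profitable win.
$135.3: below both → same outcome either way.
$580.1: above both → same outcome either way.
$378.1: inside the interval → strictly worse (loss $49.3).
$591.2: above both → same outcome either way.
$166: below both → same outcome either way.
Count: 1.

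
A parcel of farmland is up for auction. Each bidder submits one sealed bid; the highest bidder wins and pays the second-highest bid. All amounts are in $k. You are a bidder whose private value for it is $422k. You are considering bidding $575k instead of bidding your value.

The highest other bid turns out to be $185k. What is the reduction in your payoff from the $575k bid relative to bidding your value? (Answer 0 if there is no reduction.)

Bidding your value $422k: you win (since $422k > $185k) and pay $185k. Payoff $237k.
Bidding $575k: you win and pay $185k. Payoff $422k − $185k = $237k.
Difference = $237k − $237k = $0k; both bids lead to the same outcome because the competing bid is below both your value and your alternative bid.

$0k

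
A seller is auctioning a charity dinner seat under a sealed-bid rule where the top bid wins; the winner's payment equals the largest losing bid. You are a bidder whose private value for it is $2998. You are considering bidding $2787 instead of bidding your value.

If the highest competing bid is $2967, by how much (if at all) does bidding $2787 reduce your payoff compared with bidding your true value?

$31

Bidding your value $2998: you win (since $2998 > $2967) and pay $2967. Payoff $31.
Bidding $2787: you lose. Payoff $0.
The competing bid $2967 lies between your shaded bid and your value, so underbidding forfeits an item you could have won at a profitable price.
Loss from deviating = $31 − ($0) = $31.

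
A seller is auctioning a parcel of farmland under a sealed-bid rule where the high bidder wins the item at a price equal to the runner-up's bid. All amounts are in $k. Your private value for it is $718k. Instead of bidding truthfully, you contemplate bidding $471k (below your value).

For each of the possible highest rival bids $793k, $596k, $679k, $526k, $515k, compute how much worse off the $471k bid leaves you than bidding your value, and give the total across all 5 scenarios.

The deviation costs you only when the competing bid falls strictly between $471k and $718k; elsewhere both bids give the same outcome.
$793k: outcomes coincide → loss $0k.
$596k: truthful payoff $122k, deviation payoff $0k → loss $122k.
$679k: truthful payoff $39k, deviation payoff $0k → loss $39k.
$526k: truthful payoff $192k, deviation payoff $0k → loss $192k.
$515k: truthful payoff $203k, deviation payoff $0k → loss $203k.
Total loss = $122k + $39k + $192k + $203k = $556k.

$556k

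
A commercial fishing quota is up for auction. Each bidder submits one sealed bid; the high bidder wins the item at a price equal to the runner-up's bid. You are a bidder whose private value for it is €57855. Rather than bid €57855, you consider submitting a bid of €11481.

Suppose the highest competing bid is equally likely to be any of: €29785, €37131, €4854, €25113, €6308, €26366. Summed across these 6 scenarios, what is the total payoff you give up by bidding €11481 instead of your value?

The deviation costs you only when the competing bid falls strictly between €11481 and €57855; elsewhere both bids give the same outcome.
€29785: truthful payoff €28070, deviation payoff €0 → loss €28070.
€37131: truthful payoff €20724, deviation payoff €0 → loss €20724.
€4854: outcomes coincide → loss €0.
€25113: truthful payoff €32742, deviation payoff €0 → loss €32742.
€6308: outcomes coincide → loss €0.
€26366: truthful payoff €31489, deviation payoff €0 → loss €31489.
Total loss = €28070 + €20724 + €32742 + €31489 = €113025.
Because the price is fixed by the runner-up's bid, deviating from your value can only change a good outcome into a bad one — never the reverse.

€113025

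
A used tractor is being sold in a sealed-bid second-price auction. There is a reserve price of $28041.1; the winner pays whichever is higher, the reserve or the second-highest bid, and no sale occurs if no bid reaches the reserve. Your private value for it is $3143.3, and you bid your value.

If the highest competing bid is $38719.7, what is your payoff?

Your bid $3143.3 is below the highest competing bid $38719.7, so you lose. Payoff $0.

$0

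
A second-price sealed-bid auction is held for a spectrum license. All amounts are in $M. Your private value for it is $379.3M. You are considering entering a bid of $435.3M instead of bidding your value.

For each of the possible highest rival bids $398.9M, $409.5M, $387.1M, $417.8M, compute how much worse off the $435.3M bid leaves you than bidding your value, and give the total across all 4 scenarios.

$96.1M

The deviation costs you only when the competing bid falls strictly between $379.3M and $435.3M; elsewhere both bids give the same outcome.
$398.9M: truthful payoff $0M, deviation payoff −$19.6M → loss $19.6M.
$409.5M: truthful payoff $0M, deviation payoff −$30.2M → loss $30.2M.
$387.1M: truthful payoff $0M, deviation payoff −$7.8M → loss $7.8M.
$417.8M: truthful payoff $0M, deviation payoff −$38.5M → loss $38.5M.
Total loss = $19.6M + $30.2M + $7.8M + $38.5M = $96.1M.
Because the price is fixed by the runner-up's bid, deviating from your value can only change a good outcome into a bad one — never the reverse.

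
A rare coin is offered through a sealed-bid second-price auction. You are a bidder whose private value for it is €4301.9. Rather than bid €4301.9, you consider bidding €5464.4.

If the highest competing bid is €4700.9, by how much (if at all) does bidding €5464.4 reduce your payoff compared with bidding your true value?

€399

Bidding your value €4301.9: you lose (since €4301.9 < €4700.9). Payoff €0.
Bidding €5464.4: you win and pay €4700.9. Payoff €4301.9 − €4700.9 = −€399.
The competing bid €4700.9 lies between your value and your inflated bid, so overbidding wins an item priced above your value.
Loss from deviating = €0 − (−€399) = €399.
Because the price is fixed by the runner-up's bid, deviating from your value can only change a good outcome into a bad one — never the reverse.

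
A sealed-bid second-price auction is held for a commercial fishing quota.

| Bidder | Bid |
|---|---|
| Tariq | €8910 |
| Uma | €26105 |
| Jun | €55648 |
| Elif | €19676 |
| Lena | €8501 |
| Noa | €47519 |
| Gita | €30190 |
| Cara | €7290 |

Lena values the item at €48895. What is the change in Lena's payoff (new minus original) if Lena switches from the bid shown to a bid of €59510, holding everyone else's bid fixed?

−€6753

The highest bid among the other bidders is €55648; Lena's bid doesn't change that.
Original bid €8501: Lena is not highest (top rival bid is €55648); payoff €0.
Alternative bid €59510: Lena is highest, pays the top rival bid €55648; payoff €48895 − €55648 = −€6753.
Change in payoff = −€6753 − (€0) = −€6753.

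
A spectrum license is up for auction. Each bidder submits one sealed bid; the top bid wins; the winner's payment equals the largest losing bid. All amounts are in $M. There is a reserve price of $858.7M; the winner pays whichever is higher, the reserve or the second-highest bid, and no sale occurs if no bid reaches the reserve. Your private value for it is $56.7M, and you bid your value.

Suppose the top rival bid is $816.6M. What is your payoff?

$0M

Your bid $56.7M is below the highest competing bid $816.6M, so you lose. Payoff $0M.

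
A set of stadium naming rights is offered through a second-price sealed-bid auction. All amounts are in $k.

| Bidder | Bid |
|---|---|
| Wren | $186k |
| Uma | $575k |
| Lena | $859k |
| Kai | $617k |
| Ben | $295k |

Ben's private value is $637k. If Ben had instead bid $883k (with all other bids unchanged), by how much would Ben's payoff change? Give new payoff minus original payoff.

The highest bid among the other bidders is $859k; Ben's bid doesn't change that.
Original bid $295k: Ben is not highest (top rival bid is $859k); payoff $0k.
Alternative bid $883k: Ben is highest, pays the top rival bid $859k; payoff $637k − $859k = −$222k.
Change in payoff = −$222k − ($0k) = −$222k.

−$222k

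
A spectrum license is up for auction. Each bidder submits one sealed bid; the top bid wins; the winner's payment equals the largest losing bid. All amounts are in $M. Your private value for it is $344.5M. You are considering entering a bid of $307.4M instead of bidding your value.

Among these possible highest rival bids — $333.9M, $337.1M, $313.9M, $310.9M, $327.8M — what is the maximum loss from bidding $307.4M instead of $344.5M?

$333.9M: truthful gives $10.6M, deviation gives $0M → loss $10.6M.
$337.1M: truthful gives $7.4M, deviation gives $0M → loss $7.4M.
$313.9M: truthful gives $30.6M, deviation gives $0M → loss $30.6M.
$310.9M: truthful gives $33.6M, deviation gives $0M → loss $33.6M.
$327.8M: truthful gives $16.7M, deviation gives $0M → loss $16.7M.
Maximum loss: $33.6M.

$33.6M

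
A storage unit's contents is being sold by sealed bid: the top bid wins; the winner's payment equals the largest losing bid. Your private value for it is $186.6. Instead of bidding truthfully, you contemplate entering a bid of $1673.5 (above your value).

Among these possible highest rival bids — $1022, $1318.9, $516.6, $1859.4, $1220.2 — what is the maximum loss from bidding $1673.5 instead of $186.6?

$1022: truthful gives $0, deviation gives −$835.4 → loss $835.4.
$1318.9: truthful gives $0, deviation gives −$1132.3 → loss $1132.3.
$516.6: truthful gives $0, deviation gives −$330 → loss $330.
$1859.4: same outcome either way → loss $0.
$1220.2: truthful gives $0, deviation gives −$1033.6 → loss $1033.6.
Maximum loss: $1132.3.

$1132.3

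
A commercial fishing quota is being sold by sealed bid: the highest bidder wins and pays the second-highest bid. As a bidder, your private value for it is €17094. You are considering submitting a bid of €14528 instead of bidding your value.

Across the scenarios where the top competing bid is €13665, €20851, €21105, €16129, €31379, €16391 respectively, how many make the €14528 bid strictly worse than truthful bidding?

The deviation hurts exactly when the highest competing bid lies strictly between €14528 and €17094 — underbidding then forfeits a profitable win.
€13665: below both → same outcome either way.
€20851: above both → same outcome either way.
€21105: above both → same outcome either way.
€16129: inside the interval → strictly worse (loss €965).
€31379: above both → same outcome either way.
€16391: inside the interval → strictly worse (loss €703).
Count: 2.

2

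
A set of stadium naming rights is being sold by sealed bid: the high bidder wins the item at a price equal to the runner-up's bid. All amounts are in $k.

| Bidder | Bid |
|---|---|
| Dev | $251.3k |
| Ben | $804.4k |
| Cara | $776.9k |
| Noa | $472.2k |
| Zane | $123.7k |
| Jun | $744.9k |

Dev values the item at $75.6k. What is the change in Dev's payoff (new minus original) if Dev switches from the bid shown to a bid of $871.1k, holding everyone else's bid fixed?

−$728.8k

The highest bid among the other bidders is $804.4k; Dev's bid doesn't change that.
Original bid $251.3k: Dev is not highest (top rival bid is $804.4k); payoff $0k.
Alternative bid $871.1k: Dev is highest, pays the top rival bid $804.4k; payoff $75.6k − $804.4k = −$728.8k.
Change in payoff = −$728.8k − ($0k) = −$728.8k.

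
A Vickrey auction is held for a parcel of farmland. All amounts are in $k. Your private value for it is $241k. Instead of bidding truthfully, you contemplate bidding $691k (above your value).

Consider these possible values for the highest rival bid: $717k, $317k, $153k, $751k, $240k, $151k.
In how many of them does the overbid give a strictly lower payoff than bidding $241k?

1

The deviation hurts exactly when the highest competing bid lies strictly between $241k and $691k — overbidding then wins at a price above your value.
$717k: above both → same outcome either way.
$317k: inside the interval → strictly worse (loss $76k).
$153k: below both → same outcome either way.
$751k: above both → same outcome either way.
$240k: below both → same outcome either way.
$151k: below both → same outcome either way.
Count: 1.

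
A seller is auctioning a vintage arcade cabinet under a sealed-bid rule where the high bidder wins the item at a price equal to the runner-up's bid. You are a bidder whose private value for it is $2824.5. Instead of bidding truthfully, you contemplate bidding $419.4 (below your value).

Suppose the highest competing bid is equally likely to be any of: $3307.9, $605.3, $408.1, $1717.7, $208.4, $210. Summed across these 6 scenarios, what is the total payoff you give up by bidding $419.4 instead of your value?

The deviation costs you only when the competing bid falls strictly between $419.4 and $2824.5; elsewhere both bids give the same outcome.
$3307.9: outcomes coincide → loss $0.
$605.3: truthful payoff $2219.2, deviation payoff $0 → loss $2219.2.
$408.1: outcomes coincide → loss $0.
$1717.7: truthful payoff $1106.8, deviation payoff $0 → loss $1106.8.
$208.4: outcomes coincide → loss $0.
$210: outcomes coincide → loss $0.
Total loss = $2219.2 + $1106.8 = $3326.

$3326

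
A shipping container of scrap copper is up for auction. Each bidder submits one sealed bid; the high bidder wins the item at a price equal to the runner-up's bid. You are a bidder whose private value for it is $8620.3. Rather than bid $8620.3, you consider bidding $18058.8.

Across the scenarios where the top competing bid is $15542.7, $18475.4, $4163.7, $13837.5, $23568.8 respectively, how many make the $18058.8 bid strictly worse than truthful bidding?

The deviation hurts exactly when the highest competing bid lies strictly between $8620.3 and $18058.8 — overbidding then wins at a price above your value.
$15542.7: inside the interval → strictly worse (loss $6922.4).
$18475.4: above both → same outcome either way.
$4163.7: below both → same outcome either way.
$13837.5: inside the interval → strictly worse (loss $5217.2).
$23568.8: above both → same outcome either way.
Count: 2.

2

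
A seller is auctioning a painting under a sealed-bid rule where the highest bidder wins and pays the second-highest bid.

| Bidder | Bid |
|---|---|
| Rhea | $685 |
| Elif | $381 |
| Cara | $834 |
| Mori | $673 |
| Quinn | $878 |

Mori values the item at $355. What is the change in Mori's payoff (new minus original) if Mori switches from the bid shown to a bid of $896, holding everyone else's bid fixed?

The highest bid among the other bidders is $878; Mori's bid doesn't change that.
Original bid $673: Mori is not highest (top rival bid is $878); payoff $0.
Alternative bid $896: Mori is highest, pays the top rival bid $878; payoff $355 − $878 = −$523.
Change in payoff = −$523 − ($0) = −$523.

−$523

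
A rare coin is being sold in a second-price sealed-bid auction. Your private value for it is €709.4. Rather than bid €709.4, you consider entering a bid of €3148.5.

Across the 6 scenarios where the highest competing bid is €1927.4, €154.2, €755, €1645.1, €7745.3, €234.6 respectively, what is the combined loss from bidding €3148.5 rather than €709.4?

The deviation costs you only when the competing bid falls strictly between €709.4 and €3148.5; elsewhere both bids give the same outcome.
€1927.4: truthful payoff €0, deviation payoff −€1218 → loss €1218.
€154.2: outcomes coincide → loss €0.
€755: truthful payoff €0, deviation payoff −€45.6 → loss €45.6.
€1645.1: truthful payoff €0, deviation payoff −€935.7 → loss €935.7.
€7745.3: outcomes coincide → loss €0.
€234.6: outcomes coincide → loss €0.
Total loss = €1218 + €45.6 + €935.7 = €2199.3.
Truthful bidding weakly dominates here: raising your bid can only win items priced above your value, and lowering it can only forfeit items priced below.

€2199.3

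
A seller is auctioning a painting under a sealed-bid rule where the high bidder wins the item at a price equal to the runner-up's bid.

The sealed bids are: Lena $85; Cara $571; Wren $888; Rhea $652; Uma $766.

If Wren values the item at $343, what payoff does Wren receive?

−$423

Highest bid: Wren at $888, so Wren wins.
Second-highest bid: Uma at $766 — that is the price the winner pays.
Wren's payoff = value − price = $343 − $766 = −$423.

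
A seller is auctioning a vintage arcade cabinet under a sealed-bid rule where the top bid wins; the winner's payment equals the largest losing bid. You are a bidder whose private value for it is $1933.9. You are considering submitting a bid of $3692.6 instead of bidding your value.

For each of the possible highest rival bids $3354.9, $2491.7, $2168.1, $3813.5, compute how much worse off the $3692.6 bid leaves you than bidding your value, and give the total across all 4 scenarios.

The deviation costs you only when the competing bid falls strictly between $1933.9 and $3692.6; elsewhere both bids give the same outcome.
$3354.9: truthful payoff $0, deviation payoff −$1421 → loss $1421.
$2491.7: truthful payoff $0, deviation payoff −$557.8 → loss $557.8.
$2168.1: truthful payoff $0, deviation payoff −$234.2 → loss $234.2.
$3813.5: outcomes coincide → loss $0.
Total loss = $1421 + $557.8 + $234.2 = $2213.

$2213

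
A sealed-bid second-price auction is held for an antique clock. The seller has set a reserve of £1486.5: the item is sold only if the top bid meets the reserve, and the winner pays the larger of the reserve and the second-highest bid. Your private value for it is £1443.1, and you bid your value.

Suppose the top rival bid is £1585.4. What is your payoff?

Your bid £1443.1 is below the highest competing bid £1585.4, so you lose. Payoff £0.

£0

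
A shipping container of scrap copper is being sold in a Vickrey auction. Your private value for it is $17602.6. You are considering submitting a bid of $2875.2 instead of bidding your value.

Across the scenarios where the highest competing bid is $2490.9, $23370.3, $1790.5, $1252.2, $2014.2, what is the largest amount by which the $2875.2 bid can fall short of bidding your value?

$0

$2490.9: same outcome either way → loss $0.
$23370.3: same outcome either way → loss $0.
$1790.5: same outcome either way → loss $0.
$1252.2: same outcome either way → loss $0.
$2014.2: same outcome either way → loss $0.
Maximum loss: $0.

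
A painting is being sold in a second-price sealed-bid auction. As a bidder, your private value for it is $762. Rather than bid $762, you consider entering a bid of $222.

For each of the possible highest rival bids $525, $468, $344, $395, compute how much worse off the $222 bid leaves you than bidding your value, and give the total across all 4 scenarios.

The deviation costs you only when the competing bid falls strictly between $222 and $762; elsewhere both bids give the same outcome.
$525: truthful payoff $237, deviation payoff $0 → loss $237.
$468: truthful payoff $294, deviation payoff $0 → loss $294.
$344: truthful payoff $418, deviation payoff $0 → loss $418.
$395: truthful payoff $367, deviation payoff $0 → loss $367.
Total loss = $237 + $294 + $418 + $367 = $1316.

$1316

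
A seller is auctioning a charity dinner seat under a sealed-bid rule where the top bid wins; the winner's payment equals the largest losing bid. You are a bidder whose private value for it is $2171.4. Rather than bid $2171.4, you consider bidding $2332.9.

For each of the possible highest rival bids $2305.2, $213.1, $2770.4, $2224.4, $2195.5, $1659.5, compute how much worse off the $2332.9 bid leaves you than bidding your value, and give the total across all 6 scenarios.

$210.9

The deviation costs you only when the competing bid falls strictly between $2171.4 and $2332.9; elsewhere both bids give the same outcome.
$2305.2: truthful payoff $0, deviation payoff −$133.8 → loss $133.8.
$213.1: outcomes coincide → loss $0.
$2770.4: outcomes coincide → loss $0.
$2224.4: truthful payoff $0, deviation payoff −$53 → loss $53.
$2195.5: truthful payoff $0, deviation payoff −$24.1 → loss $24.1.
$1659.5: outcomes coincide → loss $0.
Total loss = $133.8 + $53 + $24.1 = $210.9.
Because the price is fixed by the runner-up's bid, deviating from your value can only change a good outcome into a bad one — never the reverse.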